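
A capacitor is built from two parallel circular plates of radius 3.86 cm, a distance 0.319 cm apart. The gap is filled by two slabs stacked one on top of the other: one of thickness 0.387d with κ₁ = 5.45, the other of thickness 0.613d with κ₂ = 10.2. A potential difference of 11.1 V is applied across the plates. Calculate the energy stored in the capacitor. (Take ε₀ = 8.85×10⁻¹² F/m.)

A = π(3.86 cm)² = 4.68×10⁻³ m².
Stacked slabs ⇒ two capacitors in series, each with the full plate area.
C₁ = κ₁ε₀A/d₁ = 5.45 × 8.85×10⁻¹² × 4.68×10⁻³ / 1.23×10⁻³ = 1.83×10⁻¹⁰ F.
C₂ = κ₂ε₀A/d₂ = 10.2 × 8.85×10⁻¹² × 4.68×10⁻³ / 1.96×10⁻³ = 2.16×10⁻¹⁰ F.
C = (1/C₁ + 1/C₂)⁻¹ = 9.90×10⁻¹¹ F.
U = ½CV² = ½ × 9.90×10⁻¹¹ × (11.1)² = 6.10×10⁻⁹ J.

U ≈ 6.10 nJ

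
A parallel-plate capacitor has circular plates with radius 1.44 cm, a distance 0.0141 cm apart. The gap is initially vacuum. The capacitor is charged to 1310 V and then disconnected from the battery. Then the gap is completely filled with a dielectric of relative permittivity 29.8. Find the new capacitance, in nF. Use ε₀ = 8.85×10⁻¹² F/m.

1.22 nF

A = π(1.44 cm)² = 6.51×10⁻⁴ m².
Initially C₁ = ε₀A/d = 8.85×10⁻¹² × 6.51×10⁻⁴ / 1.41×10⁻⁴ = 4.09×10⁻¹¹ F.
C = κε₀A/d scales with κ, so C₂/C₁ = κ = 29.8.
C₂ = 29.8 × 4.09×10⁻¹¹ = 1.22×10⁻⁹ F.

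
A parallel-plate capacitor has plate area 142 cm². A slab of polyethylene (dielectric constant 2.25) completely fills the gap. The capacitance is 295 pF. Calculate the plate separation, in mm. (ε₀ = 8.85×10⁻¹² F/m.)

A = 142 cm² = 1.42×10⁻² m².
d = κε₀A/C = 2.25 × 8.85×10⁻¹² × 1.42×10⁻² / 2.95×10⁻¹⁰ = 9.58×10⁻⁴ m.

0.959 mm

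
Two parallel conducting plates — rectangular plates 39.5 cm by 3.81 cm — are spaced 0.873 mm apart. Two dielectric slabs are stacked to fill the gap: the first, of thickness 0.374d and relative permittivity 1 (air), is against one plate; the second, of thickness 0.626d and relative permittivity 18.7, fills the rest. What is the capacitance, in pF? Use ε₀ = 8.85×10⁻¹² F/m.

A = 39.5 × 3.81 cm² = 1.50×10⁻² m².
Stacked slabs ⇒ two capacitors in series, each with the full plate area.
C₁ = κ₁ε₀A/d₁ = 1.00 × 8.85×10⁻¹² × 1.50×10⁻² / 3.27×10⁻⁴ = 4.08×10⁻¹⁰ F.
C₂ = κ₂ε₀A/d₂ = 18.7 × 8.85×10⁻¹² × 1.50×10⁻² / 5.46×10⁻⁴ = 4.56×10⁻⁹ F.
C = (1/C₁ + 1/C₂)⁻¹ = 3.74×10⁻¹⁰ F.

374 pF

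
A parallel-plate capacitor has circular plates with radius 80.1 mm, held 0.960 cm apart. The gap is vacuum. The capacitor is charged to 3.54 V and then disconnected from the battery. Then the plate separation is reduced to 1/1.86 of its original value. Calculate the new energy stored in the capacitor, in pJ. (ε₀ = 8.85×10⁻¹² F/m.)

62.6 pJ

A = π(80.1 mm)² = 2.02×10⁻² m².
Initially C₁ = ε₀A/d = 8.85×10⁻¹² × 2.02×10⁻² / 9.60×10⁻³ = 1.86×10⁻¹¹ F.
U₁ = 1.16×10⁻¹⁰ J.
Isolated ⇒ Q is held fixed. C₂ = 1.86 C₁ and U = Q²/(2C), so U₂/U₁ = C₁/C₂ = 0.538.
U₂ = 0.538 × 1.16×10⁻¹⁰ = 6.26×10⁻¹¹ J.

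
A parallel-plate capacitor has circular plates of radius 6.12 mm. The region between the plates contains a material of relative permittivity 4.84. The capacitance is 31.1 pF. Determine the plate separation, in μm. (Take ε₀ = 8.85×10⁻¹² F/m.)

A = π(6.12 mm)² = 1.18×10⁻⁴ m².
d = κε₀A/C = 4.84 × 8.85×10⁻¹² × 1.18×10⁻⁴ / 3.11×10⁻¹¹ = 1.62×10⁻⁴ m.

162 μm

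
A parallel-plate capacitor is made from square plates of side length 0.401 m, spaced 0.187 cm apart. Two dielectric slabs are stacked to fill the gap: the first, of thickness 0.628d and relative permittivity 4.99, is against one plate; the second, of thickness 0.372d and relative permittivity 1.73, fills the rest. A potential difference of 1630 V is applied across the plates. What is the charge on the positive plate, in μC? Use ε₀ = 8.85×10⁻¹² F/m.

Q ≈ 3.64 μC

A = (0.401 m)² = 0.161 m².
Stacked slabs ⇒ two capacitors in series, each with the full plate area.
C₁ = κ₁ε₀A/d₁ = 4.99 × 8.85×10⁻¹² × 0.161 / 1.17×10⁻³ = 6.05×10⁻⁹ F.
C₂ = κ₂ε₀A/d₂ = 1.73 × 8.85×10⁻¹² × 0.161 / 6.96×10⁻⁴ = 3.54×10⁻⁹ F.
C = (1/C₁ + 1/C₂)⁻¹ = 2.23×10⁻⁹ F.
Q = CV = 2.23×10⁻⁹ × 1630 = 3.64×10⁻⁶ C.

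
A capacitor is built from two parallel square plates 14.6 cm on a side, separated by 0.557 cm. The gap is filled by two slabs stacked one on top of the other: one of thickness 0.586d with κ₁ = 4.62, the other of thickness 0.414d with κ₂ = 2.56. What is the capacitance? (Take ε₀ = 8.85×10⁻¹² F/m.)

A = (14.6 cm)² = 2.13×10⁻² m².
Stacked slabs ⇒ two capacitors in series, each with the full plate area.
C₁ = κ₁ε₀A/d₁ = 4.62 × 8.85×10⁻¹² × 2.13×10⁻² / 3.26×10⁻³ = 2.67×10⁻¹⁰ F.
C₂ = κ₂ε₀A/d₂ = 2.56 × 8.85×10⁻¹² × 2.13×10⁻² / 2.31×10⁻³ = 2.09×10⁻¹⁰ F.
C = (1/C₁ + 1/C₂)⁻¹ = 1.17×10⁻¹⁰ F.

C ≈ 117 pF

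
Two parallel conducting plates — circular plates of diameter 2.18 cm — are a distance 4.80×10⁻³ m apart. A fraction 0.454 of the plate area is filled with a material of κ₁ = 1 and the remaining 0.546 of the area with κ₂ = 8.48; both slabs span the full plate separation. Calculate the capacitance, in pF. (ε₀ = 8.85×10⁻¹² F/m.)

A = π(2.18/2 cm)² = 3.73×10⁻⁴ m².
Side-by-side slabs ⇒ two capacitors in parallel, each spanning the full gap.
C₁ = κ₁ε₀A₁/d = 1.00 × 8.85×10⁻¹² × 1.69×10⁻⁴ / 4.80×10⁻³ = 3.12×10⁻¹³ F.
C₂ = κ₂ε₀A₂/d = 8.48 × 8.85×10⁻¹² × 2.04×10⁻⁴ / 4.80×10⁻³ = 3.19×10⁻¹² F.
C = C₁ + C₂ = 3.50×10⁻¹² F.

C ≈ 3.50 pF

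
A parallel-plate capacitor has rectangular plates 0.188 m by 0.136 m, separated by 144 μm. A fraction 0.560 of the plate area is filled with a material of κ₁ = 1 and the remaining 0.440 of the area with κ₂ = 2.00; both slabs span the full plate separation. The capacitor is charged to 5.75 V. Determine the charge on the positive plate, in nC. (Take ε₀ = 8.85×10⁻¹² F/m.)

Q ≈ 13.0 nC

A = 0.188 × 0.136 m² = 2.56×10⁻² m².
Side-by-side slabs ⇒ two capacitors in parallel, each spanning the full gap.
C₁ = κ₁ε₀A₁/d = 1.00 × 8.85×10⁻¹² × 1.43×10⁻² / 1.44×10⁻⁴ = 8.80×10⁻¹⁰ F.
C₂ = κ₂ε₀A₂/d = 2.00 × 8.85×10⁻¹² × 1.12×10⁻² / 1.44×10⁻⁴ = 1.38×10⁻⁹ F.
C = C₁ + C₂ = 2.26×10⁻⁹ F.
Q = CV = 2.26×10⁻⁹ × 5.75 = 1.30×10⁻⁸ C.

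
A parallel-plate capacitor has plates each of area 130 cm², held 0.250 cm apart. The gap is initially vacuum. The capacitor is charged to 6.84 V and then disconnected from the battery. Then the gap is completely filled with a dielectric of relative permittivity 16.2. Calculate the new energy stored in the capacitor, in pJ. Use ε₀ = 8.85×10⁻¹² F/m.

A = 130 cm² = 1.30×10⁻² m².
Initially C₁ = ε₀A/d = 8.85×10⁻¹² × 1.30×10⁻² / 2.50×10⁻³ = 4.60×10⁻¹¹ F.
U₁ = 1.08×10⁻⁹ J.
Isolated ⇒ Q is held fixed. C₂ = 16.2 C₁ and U = Q²/(2C), so U₂/U₁ = C₁/C₂ = 0.0617.
U₂ = 0.0617 × 1.08×10⁻⁹ = 6.65×10⁻¹¹ J.

U ≈ 66.5 pJ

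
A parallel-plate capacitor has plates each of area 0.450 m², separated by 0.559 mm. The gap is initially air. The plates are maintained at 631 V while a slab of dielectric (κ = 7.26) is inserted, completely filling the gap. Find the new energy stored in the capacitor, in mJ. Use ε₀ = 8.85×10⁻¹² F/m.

10.3 mJ

Initially C₁ = ε₀A/d = 8.85×10⁻¹² × 0.450 / 5.59×10⁻⁴ = 7.12×10⁻⁹ F.
U₁ = 1.42×10⁻³ J.
Battery connected ⇒ V is held fixed. C₂ = 7.26 C₁ and U = ½CV², so U₂/U₁ = C₂/C₁ = 7.26.
U₂ = 7.26 × 1.42×10⁻³ = 1.03×10⁻² J.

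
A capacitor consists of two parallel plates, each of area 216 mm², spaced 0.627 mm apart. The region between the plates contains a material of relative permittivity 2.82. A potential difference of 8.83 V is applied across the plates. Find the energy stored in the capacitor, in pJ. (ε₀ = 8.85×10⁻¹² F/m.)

A = 216 mm² = 2.16×10⁻⁴ m².
C = κε₀A/d = 2.82 × 8.85×10⁻¹² × 2.16×10⁻⁴ / 6.27×10⁻⁴ = 8.60×10⁻¹² F.
U = ½CV² = ½ × 8.60×10⁻¹² × (8.83)² = 3.35×10⁻¹⁰ J.

335 pJ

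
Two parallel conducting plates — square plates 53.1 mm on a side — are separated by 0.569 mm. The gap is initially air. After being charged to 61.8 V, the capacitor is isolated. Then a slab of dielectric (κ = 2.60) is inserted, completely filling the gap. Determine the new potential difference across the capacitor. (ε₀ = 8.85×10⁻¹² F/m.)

23.8 V

A = (53.1 mm)² = 2.82×10⁻³ m².
Initially C₁ = ε₀A/d = 8.85×10⁻¹² × 2.82×10⁻³ / 5.69×10⁻⁴ = 4.39×10⁻¹¹ F.
V₁ = 61.8 V.
Isolated ⇒ Q is held fixed. C₂ = 2.60 C₁ and V = Q/C, so V₂/V₁ = C₁/C₂ = 0.385.
V₂ = 0.385 × 61.8 = 23.8 V.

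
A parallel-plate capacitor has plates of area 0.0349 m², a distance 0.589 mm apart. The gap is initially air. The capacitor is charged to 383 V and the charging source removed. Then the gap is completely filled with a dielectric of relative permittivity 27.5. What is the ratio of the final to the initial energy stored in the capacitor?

0.0364

Isolated ⇒ Q is held fixed.
C₂ = 27.5 C₁ and U = Q²/(2C), so U₂/U₁ = C₁/C₂ = 0.0364.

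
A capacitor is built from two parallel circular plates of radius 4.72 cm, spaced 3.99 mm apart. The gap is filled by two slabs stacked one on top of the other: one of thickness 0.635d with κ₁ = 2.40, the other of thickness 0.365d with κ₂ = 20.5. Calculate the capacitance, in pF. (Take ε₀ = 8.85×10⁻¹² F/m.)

C ≈ 55.0 pF

A = π(4.72 cm)² = 7.00×10⁻³ m².
Stacked slabs ⇒ two capacitors in series, each with the full plate area.
C₁ = κ₁ε₀A/d₁ = 2.40 × 8.85×10⁻¹² × 7.00×10⁻³ / 2.53×10⁻³ = 5.87×10⁻¹¹ F.
C₂ = κ₂ε₀A/d₂ = 20.5 × 8.85×10⁻¹² × 7.00×10⁻³ / 1.46×10⁻³ = 8.72×10⁻¹⁰ F.
C = (1/C₁ + 1/C₂)⁻¹ = 5.50×10⁻¹¹ F.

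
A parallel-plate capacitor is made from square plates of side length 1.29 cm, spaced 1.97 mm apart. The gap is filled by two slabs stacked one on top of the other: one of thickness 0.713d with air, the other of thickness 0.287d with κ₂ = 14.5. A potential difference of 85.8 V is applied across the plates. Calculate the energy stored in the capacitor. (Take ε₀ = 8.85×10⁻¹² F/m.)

A = (1.29 cm)² = 1.66×10⁻⁴ m².
Stacked slabs ⇒ two capacitors in series, each with the full plate area.
C₁ = κ₁ε₀A/d₁ = 1.00 × 8.85×10⁻¹² × 1.66×10⁻⁴ / 1.40×10⁻³ = 1.05×10⁻¹² F.
C₂ = κ₂ε₀A/d₂ = 14.5 × 8.85×10⁻¹² × 1.66×10⁻⁴ / 5.65×10⁻⁴ = 3.78×10⁻¹¹ F.
C = (1/C₁ + 1/C₂)⁻¹ = 1.02×10⁻¹² F.
U = ½CV² = ½ × 1.02×10⁻¹² × (85.8)² = 3.76×10⁻⁹ J.

3.76 nJ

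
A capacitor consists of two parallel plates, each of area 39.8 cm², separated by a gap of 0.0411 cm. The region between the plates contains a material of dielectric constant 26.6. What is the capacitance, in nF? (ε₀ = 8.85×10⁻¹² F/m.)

2.28 nF

A = 39.8 cm² = 3.98×10⁻³ m².
C = κε₀A/d = 26.6 × 8.85×10⁻¹² × 3.98×10⁻³ / 4.11×10⁻⁴ = 2.28×10⁻⁹ F.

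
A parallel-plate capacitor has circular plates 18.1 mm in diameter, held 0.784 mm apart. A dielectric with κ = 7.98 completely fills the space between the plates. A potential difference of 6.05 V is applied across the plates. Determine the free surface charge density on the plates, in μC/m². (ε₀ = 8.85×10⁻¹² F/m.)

A = π(18.1/2 mm)² = 2.57×10⁻⁴ m².
C = κε₀A/d = 7.98 × 8.85×10⁻¹² × 2.57×10⁻⁴ / 7.84×10⁻⁴ = 2.32×10⁻¹¹ F.
σ = Q/A = CV/A = 2.32×10⁻¹¹ × 6.05 / 2.57×10⁻⁴ = 5.45×10⁻⁷ C/m².

0.545 μC/m²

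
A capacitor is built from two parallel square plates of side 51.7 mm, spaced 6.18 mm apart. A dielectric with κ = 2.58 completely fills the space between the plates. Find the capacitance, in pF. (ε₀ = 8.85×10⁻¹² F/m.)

A = (51.7 mm)² = 2.67×10⁻³ m².
C = κε₀A/d = 2.58 × 8.85×10⁻¹² × 2.67×10⁻³ / 6.18×10⁻³ = 9.88×10⁻¹² F.

C ≈ 9.88 pF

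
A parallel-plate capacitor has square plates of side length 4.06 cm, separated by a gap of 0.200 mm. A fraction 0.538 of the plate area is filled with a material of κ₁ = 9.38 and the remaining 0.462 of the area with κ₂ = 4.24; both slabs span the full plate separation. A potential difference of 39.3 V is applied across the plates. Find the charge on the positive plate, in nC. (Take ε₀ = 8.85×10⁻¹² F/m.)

A = (4.06 cm)² = 1.65×10⁻³ m².
Side-by-side slabs ⇒ two capacitors in parallel, each spanning the full gap.
C₁ = κ₁ε₀A₁/d = 9.38 × 8.85×10⁻¹² × 8.87×10⁻⁴ / 2.00×10⁻⁴ = 3.68×10⁻¹⁰ F.
C₂ = κ₂ε₀A₂/d = 4.24 × 8.85×10⁻¹² × 7.62×10⁻⁴ / 2.00×10⁻⁴ = 1.43×10⁻¹⁰ F.
C = C₁ + C₂ = 5.11×10⁻¹⁰ F.
Q = CV = 5.11×10⁻¹⁰ × 39.3 = 2.01×10⁻⁸ C.

20.1 nC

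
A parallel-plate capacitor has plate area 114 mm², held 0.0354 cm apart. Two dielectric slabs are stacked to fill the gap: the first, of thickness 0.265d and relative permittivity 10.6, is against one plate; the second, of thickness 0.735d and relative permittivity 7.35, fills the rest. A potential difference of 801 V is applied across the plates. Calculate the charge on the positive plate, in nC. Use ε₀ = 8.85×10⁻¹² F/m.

A = 114 mm² = 1.14×10⁻⁴ m².
Stacked slabs ⇒ two capacitors in series, each with the full plate area.
C₁ = κ₁ε₀A/d₁ = 10.6 × 8.85×10⁻¹² × 1.14×10⁻⁴ / 9.38×10⁻⁵ = 1.14×10⁻¹⁰ F.
C₂ = κ₂ε₀A/d₂ = 7.35 × 8.85×10⁻¹² × 1.14×10⁻⁴ / 2.60×10⁻⁴ = 2.85×10⁻¹¹ F.
C = (1/C₁ + 1/C₂)⁻¹ = 2.28×10⁻¹¹ F.
Q = CV = 2.28×10⁻¹¹ × 801 = 1.83×10⁻⁸ C.

Q ≈ 18.3 nC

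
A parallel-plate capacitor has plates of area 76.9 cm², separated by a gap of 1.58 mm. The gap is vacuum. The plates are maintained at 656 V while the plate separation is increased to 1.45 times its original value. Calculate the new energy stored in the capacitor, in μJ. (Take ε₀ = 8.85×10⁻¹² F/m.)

A = 76.9 cm² = 7.69×10⁻³ m².
Initially C₁ = ε₀A/d = 8.85×10⁻¹² × 7.69×10⁻³ / 1.58×10⁻³ = 4.31×10⁻¹¹ F.
U₁ = 9.27×10⁻⁶ J.
Battery connected ⇒ V is held fixed. C₂ = 0.690 C₁ and U = ½CV², so U₂/U₁ = C₂/C₁ = 0.690.
U₂ = 0.690 × 9.27×10⁻⁶ = 6.39×10⁻⁶ J.

6.39 μJ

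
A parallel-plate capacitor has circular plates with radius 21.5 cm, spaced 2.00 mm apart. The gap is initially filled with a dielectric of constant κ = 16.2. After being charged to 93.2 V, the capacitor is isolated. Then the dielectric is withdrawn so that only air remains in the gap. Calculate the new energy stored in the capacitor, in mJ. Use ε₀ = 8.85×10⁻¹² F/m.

A = π(21.5 cm)² = 0.145 m².
Initially C₁ = κε₀A/d = 16.2 × 8.85×10⁻¹² × 0.145 / 2.00×10⁻³ = 1.04×10⁻⁸ F.
U₁ = 4.52×10⁻⁵ J.
Isolated ⇒ Q is held fixed. C₂ = 0.0617 C₁ and U = Q²/(2C), so U₂/U₁ = C₁/C₂ = 16.2.
U₂ = 16.2 × 4.52×10⁻⁵ = 7.32×10⁻⁴ J.

0.732 mJ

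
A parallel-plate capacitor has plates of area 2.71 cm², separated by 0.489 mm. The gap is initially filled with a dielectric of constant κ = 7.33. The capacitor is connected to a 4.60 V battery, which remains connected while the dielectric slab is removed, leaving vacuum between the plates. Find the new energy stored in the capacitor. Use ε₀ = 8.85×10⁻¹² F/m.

A = 2.71 cm² = 2.71×10⁻⁴ m².
Initially C₁ = κε₀A/d = 7.33 × 8.85×10⁻¹² × 2.71×10⁻⁴ / 4.89×10⁻⁴ = 3.60×10⁻¹¹ F.
U₁ = 3.80×10⁻¹⁰ J.
Battery connected ⇒ V is held fixed. C₂ = 0.136 C₁ and U = ½CV², so U₂/U₁ = C₂/C₁ = 0.136.
U₂ = 0.136 × 3.80×10⁻¹⁰ = 5.19×10⁻¹¹ J.

U ≈ 51.9 pJ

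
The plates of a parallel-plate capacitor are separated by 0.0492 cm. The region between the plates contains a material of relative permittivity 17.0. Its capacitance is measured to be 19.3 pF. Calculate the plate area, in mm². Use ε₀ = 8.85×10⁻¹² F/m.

A = Cd/(κε₀) = 1.93×10⁻¹¹ × 4.92×10⁻⁴ / (17.0 × 8.85×10⁻¹²) = 6.31×10⁻⁵ m².

A ≈ 63.1 mm²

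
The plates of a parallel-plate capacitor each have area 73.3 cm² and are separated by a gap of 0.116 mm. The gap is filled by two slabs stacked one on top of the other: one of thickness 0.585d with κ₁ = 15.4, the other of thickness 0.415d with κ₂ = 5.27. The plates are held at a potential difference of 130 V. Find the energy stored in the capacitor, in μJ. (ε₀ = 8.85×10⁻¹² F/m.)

A = 73.3 cm² = 7.33×10⁻³ m².
Stacked slabs ⇒ two capacitors in series, each with the full plate area.
C₁ = κ₁ε₀A/d₁ = 15.4 × 8.85×10⁻¹² × 7.33×10⁻³ / 6.79×10⁻⁵ = 1.47×10⁻⁸ F.
C₂ = κ₂ε₀A/d₂ = 5.27 × 8.85×10⁻¹² × 7.33×10⁻³ / 4.81×10⁻⁵ = 7.10×10⁻⁹ F.
C = (1/C₁ + 1/C₂)⁻¹ = 4.79×10⁻⁹ F.
U = ½CV² = ½ × 4.79×10⁻⁹ × (130)² = 4.05×10⁻⁵ J.

40.5 μJ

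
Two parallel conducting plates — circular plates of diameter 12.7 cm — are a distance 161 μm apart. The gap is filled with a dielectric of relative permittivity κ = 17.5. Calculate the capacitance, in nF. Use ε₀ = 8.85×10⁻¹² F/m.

A = π(12.7/2 cm)² = 1.27×10⁻² m².
C = κε₀A/d = 17.5 × 8.85×10⁻¹² × 1.27×10⁻² / 1.61×10⁻⁴ = 1.22×10⁻⁸ F.

C ≈ 12.2 nF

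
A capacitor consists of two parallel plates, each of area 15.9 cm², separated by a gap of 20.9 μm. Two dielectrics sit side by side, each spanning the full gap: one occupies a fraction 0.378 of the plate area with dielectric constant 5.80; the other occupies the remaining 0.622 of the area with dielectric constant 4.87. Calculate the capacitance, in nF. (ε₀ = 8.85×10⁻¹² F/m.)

3.52 nF

A = 15.9 cm² = 1.59×10⁻³ m².
Side-by-side slabs ⇒ two capacitors in parallel, each spanning the full gap.
C₁ = κ₁ε₀A₁/d = 5.80 × 8.85×10⁻¹² × 6.01×10⁻⁴ / 2.09×10⁻⁵ = 1.48×10⁻⁹ F.
C₂ = κ₂ε₀A₂/d = 4.87 × 8.85×10⁻¹² × 9.89×10⁻⁴ / 2.09×10⁻⁵ = 2.04×10⁻⁹ F.
C = C₁ + C₂ = 3.52×10⁻⁹ F.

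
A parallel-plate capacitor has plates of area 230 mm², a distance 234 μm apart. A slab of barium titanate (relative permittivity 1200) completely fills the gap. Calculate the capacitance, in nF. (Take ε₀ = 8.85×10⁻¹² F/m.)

10.4 nF

A = 230 mm² = 2.30×10⁻⁴ m².
C = κε₀A/d = 1200 × 8.85×10⁻¹² × 2.30×10⁻⁴ / 2.34×10⁻⁴ = 1.04×10⁻⁸ F.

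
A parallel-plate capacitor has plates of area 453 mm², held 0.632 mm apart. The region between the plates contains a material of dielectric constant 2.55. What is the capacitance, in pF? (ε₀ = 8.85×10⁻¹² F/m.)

16.2 pF

A = 453 mm² = 4.53×10⁻⁴ m².
C = κε₀A/d = 2.55 × 8.85×10⁻¹² × 4.53×10⁻⁴ / 6.32×10⁻⁴ = 1.62×10⁻¹¹ F.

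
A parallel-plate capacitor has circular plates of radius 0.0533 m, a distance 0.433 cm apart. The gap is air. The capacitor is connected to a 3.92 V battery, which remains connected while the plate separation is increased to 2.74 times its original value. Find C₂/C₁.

C₂/C₁ ≈ 0.365

C = ε₀A/d scales as 1/d, so C₂/C₁ = d₁/d₂ = 1/2.74 = 0.365.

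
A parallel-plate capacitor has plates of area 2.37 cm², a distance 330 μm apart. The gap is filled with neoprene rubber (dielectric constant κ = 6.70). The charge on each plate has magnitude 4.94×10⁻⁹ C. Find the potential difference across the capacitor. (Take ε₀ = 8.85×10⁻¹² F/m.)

A = 2.37 cm² = 2.37×10⁻⁴ m².
C = κε₀A/d = 6.70 × 8.85×10⁻¹² × 2.37×10⁻⁴ / 3.30×10⁻⁴ = 4.26×10⁻¹¹ F.
V = Q/C = 4.94×10⁻⁹ / 4.26×10⁻¹¹ = 1.16×10² V.

116 V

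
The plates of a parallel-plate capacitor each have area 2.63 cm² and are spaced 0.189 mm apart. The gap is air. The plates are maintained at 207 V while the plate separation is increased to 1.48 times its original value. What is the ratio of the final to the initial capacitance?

0.676

C = ε₀A/d scales as 1/d, so C₂/C₁ = d₁/d₂ = 1/1.48 = 0.676.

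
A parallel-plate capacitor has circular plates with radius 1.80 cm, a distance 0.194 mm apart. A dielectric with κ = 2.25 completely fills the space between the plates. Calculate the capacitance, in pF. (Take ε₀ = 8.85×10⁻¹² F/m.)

A = π(1.80 cm)² = 1.02×10⁻³ m².
C = κε₀A/d = 2.25 × 8.85×10⁻¹² × 1.02×10⁻³ / 1.94×10⁻⁴ = 1.04×10⁻¹⁰ F.

C ≈ 104 pF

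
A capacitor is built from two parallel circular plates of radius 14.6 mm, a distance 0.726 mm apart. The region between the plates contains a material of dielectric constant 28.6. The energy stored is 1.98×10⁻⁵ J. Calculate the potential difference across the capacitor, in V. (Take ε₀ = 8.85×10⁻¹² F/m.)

A = π(14.6 mm)² = 6.70×10⁻⁴ m².
C = κε₀A/d = 28.6 × 8.85×10⁻¹² × 6.70×10⁻⁴ / 7.26×10⁻⁴ = 2.33×10⁻¹⁰ F.
V = √(2U/C) = √(2 × 1.98×10⁻⁵ / 2.33×10⁻¹⁰) = 4.12×10² V.

412 V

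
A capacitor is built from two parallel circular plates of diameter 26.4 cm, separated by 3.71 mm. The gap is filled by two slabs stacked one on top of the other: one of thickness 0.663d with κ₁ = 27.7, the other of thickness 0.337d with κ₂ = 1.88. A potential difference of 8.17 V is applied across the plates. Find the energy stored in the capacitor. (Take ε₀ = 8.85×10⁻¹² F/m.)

A = π(26.4/2 cm)² = 5.47×10⁻² m².
Stacked slabs ⇒ two capacitors in series, each with the full plate area.
C₁ = κ₁ε₀A/d₁ = 27.7 × 8.85×10⁻¹² × 5.47×10⁻² / 2.46×10⁻³ = 5.46×10⁻⁹ F.
C₂ = κ₂ε₀A/d₂ = 1.88 × 8.85×10⁻¹² × 5.47×10⁻² / 1.25×10⁻³ = 7.28×10⁻¹⁰ F.
C = (1/C₁ + 1/C₂)⁻¹ = 6.43×10⁻¹⁰ F.
U = ½CV² = ½ × 6.43×10⁻¹⁰ × (8.17)² = 2.14×10⁻⁸ J.

21.4 nJ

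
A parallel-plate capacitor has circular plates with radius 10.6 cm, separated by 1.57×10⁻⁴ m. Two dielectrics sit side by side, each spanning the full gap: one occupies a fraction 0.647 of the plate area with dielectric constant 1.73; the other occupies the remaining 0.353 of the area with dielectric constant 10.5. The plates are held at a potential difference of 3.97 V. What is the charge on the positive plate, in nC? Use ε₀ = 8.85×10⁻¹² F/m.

38.1 nC

A = π(10.6 cm)² = 3.53×10⁻² m².
Side-by-side slabs ⇒ two capacitors in parallel, each spanning the full gap.
C₁ = κ₁ε₀A₁/d = 1.73 × 8.85×10⁻¹² × 2.28×10⁻² / 1.57×10⁻⁴ = 2.23×10⁻⁹ F.
C₂ = κ₂ε₀A₂/d = 10.5 × 8.85×10⁻¹² × 1.25×10⁻² / 1.57×10⁻⁴ = 7.38×10⁻⁹ F.
C = C₁ + C₂ = 9.60×10⁻⁹ F.
Q = CV = 9.60×10⁻⁹ × 3.97 = 3.81×10⁻⁸ C.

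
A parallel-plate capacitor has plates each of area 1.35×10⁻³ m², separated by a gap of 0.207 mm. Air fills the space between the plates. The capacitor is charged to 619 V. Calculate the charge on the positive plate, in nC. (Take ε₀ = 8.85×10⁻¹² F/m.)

Q ≈ 35.7 nC

C = ε₀A/d = 8.85×10⁻¹² × 1.35×10⁻³ / 2.07×10⁻⁴ = 5.77×10⁻¹¹ F.
Q = CV = 5.77×10⁻¹¹ × 619 = 3.57×10⁻⁸ C.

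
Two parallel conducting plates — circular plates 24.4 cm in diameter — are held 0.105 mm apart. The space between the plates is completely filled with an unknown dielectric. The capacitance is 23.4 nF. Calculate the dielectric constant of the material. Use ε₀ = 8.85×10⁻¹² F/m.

5.94

A = π(24.4/2 cm)² = 4.68×10⁻² m².
κ = Cd/(ε₀A) = 2.34×10⁻⁸ × 1.05×10⁻⁴ / (8.85×10⁻¹² × 4.68×10⁻²) = 5.94.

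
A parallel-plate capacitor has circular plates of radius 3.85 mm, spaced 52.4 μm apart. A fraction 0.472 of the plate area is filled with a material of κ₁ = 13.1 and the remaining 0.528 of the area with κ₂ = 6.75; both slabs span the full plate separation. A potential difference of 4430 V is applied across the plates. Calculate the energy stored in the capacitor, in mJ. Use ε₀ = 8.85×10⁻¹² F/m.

A = π(3.85 mm)² = 4.66×10⁻⁵ m².
Side-by-side slabs ⇒ two capacitors in parallel, each spanning the full gap.
C₁ = κ₁ε₀A₁/d = 13.1 × 8.85×10⁻¹² × 2.20×10⁻⁵ / 5.24×10⁻⁵ = 4.86×10⁻¹¹ F.
C₂ = κ₂ε₀A₂/d = 6.75 × 8.85×10⁻¹² × 2.46×10⁻⁵ / 5.24×10⁻⁵ = 2.80×10⁻¹¹ F.
C = C₁ + C₂ = 7.67×10⁻¹¹ F.
U = ½CV² = ½ × 7.67×10⁻¹¹ × (4430)² = 7.52×10⁻⁴ J.

0.752 mJ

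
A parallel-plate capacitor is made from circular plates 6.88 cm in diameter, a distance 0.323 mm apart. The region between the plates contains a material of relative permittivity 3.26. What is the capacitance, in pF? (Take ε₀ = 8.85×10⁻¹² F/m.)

A = π(6.88/2 cm)² = 3.72×10⁻³ m².
C = κε₀A/d = 3.26 × 8.85×10⁻¹² × 3.72×10⁻³ / 3.23×10⁻⁴ = 3.32×10⁻¹⁰ F.

332 pF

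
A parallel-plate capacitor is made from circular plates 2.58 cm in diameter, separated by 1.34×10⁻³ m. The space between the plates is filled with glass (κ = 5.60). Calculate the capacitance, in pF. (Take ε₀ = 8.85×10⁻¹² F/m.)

C ≈ 19.3 pF

A = π(2.58/2 cm)² = 5.23×10⁻⁴ m².
C = κε₀A/d = 5.60 × 8.85×10⁻¹² × 5.23×10⁻⁴ / 1.34×10⁻³ = 1.93×10⁻¹¹ F.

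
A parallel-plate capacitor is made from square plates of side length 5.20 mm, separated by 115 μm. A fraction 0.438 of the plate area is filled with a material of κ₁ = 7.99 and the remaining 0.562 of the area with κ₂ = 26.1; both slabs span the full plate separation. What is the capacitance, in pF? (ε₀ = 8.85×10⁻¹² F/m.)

C ≈ 37.8 pF

A = (5.20 mm)² = 2.70×10⁻⁵ m².
Side-by-side slabs ⇒ two capacitors in parallel, each spanning the full gap.
C₁ = κ₁ε₀A₁/d = 7.99 × 8.85×10⁻¹² × 1.18×10⁻⁵ / 1.15×10⁻⁴ = 7.28×10⁻¹² F.
C₂ = κ₂ε₀A₂/d = 26.1 × 8.85×10⁻¹² × 1.52×10⁻⁵ / 1.15×10⁻⁴ = 3.05×10⁻¹¹ F.
C = C₁ + C₂ = 3.78×10⁻¹¹ F.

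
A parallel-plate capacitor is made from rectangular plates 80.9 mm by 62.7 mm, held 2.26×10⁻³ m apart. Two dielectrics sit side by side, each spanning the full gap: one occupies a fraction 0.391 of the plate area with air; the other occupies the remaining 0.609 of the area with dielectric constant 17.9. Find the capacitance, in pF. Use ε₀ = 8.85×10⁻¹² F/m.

A = 80.9 × 62.7 mm² = 5.07×10⁻³ m².
Side-by-side slabs ⇒ two capacitors in parallel, each spanning the full gap.
C₁ = κ₁ε₀A₁/d = 1.00 × 8.85×10⁻¹² × 1.98×10⁻³ / 2.26×10⁻³ = 7.77×10⁻¹² F.
C₂ = κ₂ε₀A₂/d = 17.9 × 8.85×10⁻¹² × 3.09×10⁻³ / 2.26×10⁻³ = 2.17×10⁻¹⁰ F.
C = C₁ + C₂ = 2.24×10⁻¹⁰ F.

224 pF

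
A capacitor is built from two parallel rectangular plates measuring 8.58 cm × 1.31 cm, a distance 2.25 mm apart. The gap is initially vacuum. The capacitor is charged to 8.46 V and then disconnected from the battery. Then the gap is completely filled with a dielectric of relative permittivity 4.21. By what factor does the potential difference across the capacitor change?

Isolated ⇒ Q is held fixed.
C₂ = 4.21 C₁ and V = Q/C, so V₂/V₁ = C₁/C₂ = 0.238.

V₂/V₁ ≈ 0.238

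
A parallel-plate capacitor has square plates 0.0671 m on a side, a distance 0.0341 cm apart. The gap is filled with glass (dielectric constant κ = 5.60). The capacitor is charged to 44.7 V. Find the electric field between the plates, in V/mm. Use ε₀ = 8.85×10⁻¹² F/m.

131 V/mm

E = V/d = 44.7 / 3.41×10⁻⁴ = 1.31×10⁵ V/m.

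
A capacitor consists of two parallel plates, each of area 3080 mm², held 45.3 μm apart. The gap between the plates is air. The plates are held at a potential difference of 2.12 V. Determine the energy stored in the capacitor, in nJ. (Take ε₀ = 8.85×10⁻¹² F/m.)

A = 3080 mm² = 3.08×10⁻³ m².
C = ε₀A/d = 8.85×10⁻¹² × 3.08×10⁻³ / 4.53×10⁻⁵ = 6.02×10⁻¹⁰ F.
U = ½CV² = ½ × 6.02×10⁻¹⁰ × (2.12)² = 1.35×10⁻⁹ J.

1.35 nJ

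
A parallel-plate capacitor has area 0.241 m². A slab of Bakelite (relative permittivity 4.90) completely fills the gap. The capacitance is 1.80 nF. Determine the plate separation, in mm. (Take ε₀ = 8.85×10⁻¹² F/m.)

d ≈ 5.81 mm

d = κε₀A/C = 4.90 × 8.85×10⁻¹² × 0.241 / 1.80×10⁻⁹ = 5.81×10⁻³ m.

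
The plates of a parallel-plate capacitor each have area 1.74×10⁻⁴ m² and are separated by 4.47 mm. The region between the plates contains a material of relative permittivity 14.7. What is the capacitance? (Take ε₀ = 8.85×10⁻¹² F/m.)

C = κε₀A/d = 14.7 × 8.85×10⁻¹² × 1.74×10⁻⁴ / 4.47×10⁻³ = 5.06×10⁻¹² F.

C ≈ 5.06 pF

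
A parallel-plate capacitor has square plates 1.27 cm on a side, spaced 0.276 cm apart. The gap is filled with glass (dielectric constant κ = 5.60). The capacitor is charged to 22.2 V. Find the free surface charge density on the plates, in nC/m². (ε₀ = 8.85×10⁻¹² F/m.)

σ ≈ 399 nC/m²

A = (1.27 cm)² = 1.61×10⁻⁴ m².
C = κε₀A/d = 5.60 × 8.85×10⁻¹² × 1.61×10⁻⁴ / 2.76×10⁻³ = 2.90×10⁻¹² F.
σ = Q/A = CV/A = 2.90×10⁻¹² × 22.2 / 1.61×10⁻⁴ = 3.99×10⁻⁷ C/m².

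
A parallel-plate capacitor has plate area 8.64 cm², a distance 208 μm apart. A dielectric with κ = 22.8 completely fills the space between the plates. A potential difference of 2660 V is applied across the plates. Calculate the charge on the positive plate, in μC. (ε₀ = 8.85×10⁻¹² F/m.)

A = 8.64 cm² = 8.64×10⁻⁴ m².
C = κε₀A/d = 22.8 × 8.85×10⁻¹² × 8.64×10⁻⁴ / 2.08×10⁻⁴ = 8.38×10⁻¹⁰ F.
Q = CV = 8.38×10⁻¹⁰ × 2660 = 2.23×10⁻⁶ C.

2.23 μC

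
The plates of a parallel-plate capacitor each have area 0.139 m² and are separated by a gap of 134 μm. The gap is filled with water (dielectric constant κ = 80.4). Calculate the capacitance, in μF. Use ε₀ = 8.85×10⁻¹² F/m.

C = κε₀A/d = 80.4 × 8.85×10⁻¹² × 0.139 / 1.34×10⁻⁴ = 7.38×10⁻⁷ F.

C ≈ 0.738 μF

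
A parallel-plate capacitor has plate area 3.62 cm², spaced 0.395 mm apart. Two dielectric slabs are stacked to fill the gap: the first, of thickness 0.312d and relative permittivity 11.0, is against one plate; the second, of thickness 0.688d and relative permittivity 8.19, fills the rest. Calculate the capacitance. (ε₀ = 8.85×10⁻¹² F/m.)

C ≈ 72.2 pF

A = 3.62 cm² = 3.62×10⁻⁴ m².
Stacked slabs ⇒ two capacitors in series, each with the full plate area.
C₁ = κ₁ε₀A/d₁ = 11.0 × 8.85×10⁻¹² × 3.62×10⁻⁴ / 1.23×10⁻⁴ = 2.86×10⁻¹⁰ F.
C₂ = κ₂ε₀A/d₂ = 8.19 × 8.85×10⁻¹² × 3.62×10⁻⁴ / 2.72×10⁻⁴ = 9.65×10⁻¹¹ F.
C = (1/C₁ + 1/C₂)⁻¹ = 7.22×10⁻¹¹ F.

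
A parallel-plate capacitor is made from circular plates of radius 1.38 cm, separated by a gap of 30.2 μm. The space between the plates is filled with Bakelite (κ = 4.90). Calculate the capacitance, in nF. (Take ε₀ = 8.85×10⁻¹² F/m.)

A = π(1.38 cm)² = 5.98×10⁻⁴ m².
C = κε₀A/d = 4.90 × 8.85×10⁻¹² × 5.98×10⁻⁴ / 3.02×10⁻⁵ = 8.59×10⁻¹⁰ F.

0.859 nF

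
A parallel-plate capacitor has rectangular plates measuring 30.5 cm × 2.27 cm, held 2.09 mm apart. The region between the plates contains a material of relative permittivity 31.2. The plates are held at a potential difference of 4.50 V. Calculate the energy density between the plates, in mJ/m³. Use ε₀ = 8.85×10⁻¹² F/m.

u ≈ 0.640 mJ/m³

E = V/d = 4.50 / 2.09×10⁻³ = 2.15×10³ V/m.
u = ½κε₀E² = ½ × 31.2 × 8.85×10⁻¹² × (2.15×10³)² = 6.40×10⁻⁴ J/m³.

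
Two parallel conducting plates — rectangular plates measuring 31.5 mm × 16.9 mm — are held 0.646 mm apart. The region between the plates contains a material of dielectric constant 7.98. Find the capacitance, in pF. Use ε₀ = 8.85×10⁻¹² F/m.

A = 31.5 × 16.9 mm² = 5.32×10⁻⁴ m².
C = κε₀A/d = 7.98 × 8.85×10⁻¹² × 5.32×10⁻⁴ / 6.46×10⁻⁴ = 5.82×10⁻¹¹ F.

58.2 pF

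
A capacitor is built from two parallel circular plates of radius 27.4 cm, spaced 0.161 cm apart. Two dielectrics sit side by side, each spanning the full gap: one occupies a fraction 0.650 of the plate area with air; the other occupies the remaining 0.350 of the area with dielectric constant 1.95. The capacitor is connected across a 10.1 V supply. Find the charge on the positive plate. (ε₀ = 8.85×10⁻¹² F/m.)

A = π(27.4 cm)² = 0.236 m².
Side-by-side slabs ⇒ two capacitors in parallel, each spanning the full gap.
C₁ = κ₁ε₀A₁/d = 1.00 × 8.85×10⁻¹² × 0.153 / 1.61×10⁻³ = 8.43×10⁻¹⁰ F.
C₂ = κ₂ε₀A₂/d = 1.95 × 8.85×10⁻¹² × 8.26×10⁻² / 1.61×10⁻³ = 8.85×10⁻¹⁰ F.
C = C₁ + C₂ = 1.73×10⁻⁹ F.
Q = CV = 1.73×10⁻⁹ × 10.1 = 1.74×10⁻⁸ C.

Q ≈ 17.4 nC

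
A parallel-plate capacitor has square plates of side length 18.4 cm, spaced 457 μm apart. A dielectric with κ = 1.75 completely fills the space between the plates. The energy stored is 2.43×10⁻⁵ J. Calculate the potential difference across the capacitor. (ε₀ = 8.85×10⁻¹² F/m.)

A = (18.4 cm)² = 3.39×10⁻² m².
C = κε₀A/d = 1.75 × 8.85×10⁻¹² × 3.39×10⁻² / 4.57×10⁻⁴ = 1.15×10⁻⁹ F.
V = √(2U/C) = √(2 × 2.43×10⁻⁵ / 1.15×10⁻⁹) = 2.06×10² V.

V ≈ 206 V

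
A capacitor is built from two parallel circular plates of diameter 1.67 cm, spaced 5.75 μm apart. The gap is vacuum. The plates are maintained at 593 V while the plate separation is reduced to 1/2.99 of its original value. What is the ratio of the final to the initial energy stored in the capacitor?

Battery connected ⇒ V is held fixed.
C₂ = 2.99 C₁ and U = ½CV², so U₂/U₁ = C₂/C₁ = 2.99.

2.99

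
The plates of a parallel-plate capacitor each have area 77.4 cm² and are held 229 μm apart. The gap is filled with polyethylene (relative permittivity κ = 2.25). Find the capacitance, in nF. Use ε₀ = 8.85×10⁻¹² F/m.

A = 77.4 cm² = 7.74×10⁻³ m².
C = κε₀A/d = 2.25 × 8.85×10⁻¹² × 7.74×10⁻³ / 2.29×10⁻⁴ = 6.73×10⁻¹⁰ F.

0.673 nF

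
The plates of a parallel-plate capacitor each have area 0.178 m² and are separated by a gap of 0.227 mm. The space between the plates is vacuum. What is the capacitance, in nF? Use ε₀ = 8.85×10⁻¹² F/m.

C = ε₀A/d = 8.85×10⁻¹² × 0.178 / 2.27×10⁻⁴ = 6.94×10⁻⁹ F.

C ≈ 6.94 nF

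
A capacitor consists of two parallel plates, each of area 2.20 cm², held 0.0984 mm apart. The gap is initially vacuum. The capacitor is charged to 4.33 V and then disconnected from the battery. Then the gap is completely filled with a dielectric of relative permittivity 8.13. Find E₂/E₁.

Isolated ⇒ Q is held fixed.
V₂ = Q/C₂ = V₁/8.13; E = V/d, so E₂/E₁ = (V₂/V₁)(d₁/d₂) = 0.123.

0.123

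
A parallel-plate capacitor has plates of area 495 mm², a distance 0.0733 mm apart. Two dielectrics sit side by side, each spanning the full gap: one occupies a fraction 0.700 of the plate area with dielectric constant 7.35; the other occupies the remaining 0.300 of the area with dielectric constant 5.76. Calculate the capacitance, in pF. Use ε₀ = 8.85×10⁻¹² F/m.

C ≈ 411 pF

A = 495 mm² = 4.95×10⁻⁴ m².
Side-by-side slabs ⇒ two capacitors in parallel, each spanning the full gap.
C₁ = κ₁ε₀A₁/d = 7.35 × 8.85×10⁻¹² × 3.46×10⁻⁴ / 7.33×10⁻⁵ = 3.07×10⁻¹⁰ F.
C₂ = κ₂ε₀A₂/d = 5.76 × 8.85×10⁻¹² × 1.49×10⁻⁴ / 7.33×10⁻⁵ = 1.03×10⁻¹⁰ F.
C = C₁ + C₂ = 4.11×10⁻¹⁰ F.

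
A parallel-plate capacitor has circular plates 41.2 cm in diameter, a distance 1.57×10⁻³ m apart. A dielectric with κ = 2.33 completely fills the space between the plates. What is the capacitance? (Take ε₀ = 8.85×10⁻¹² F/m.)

A = π(41.2/2 cm)² = 0.133 m².
C = κε₀A/d = 2.33 × 8.85×10⁻¹² × 0.133 / 1.57×10⁻³ = 1.75×10⁻⁹ F.

1.75 nF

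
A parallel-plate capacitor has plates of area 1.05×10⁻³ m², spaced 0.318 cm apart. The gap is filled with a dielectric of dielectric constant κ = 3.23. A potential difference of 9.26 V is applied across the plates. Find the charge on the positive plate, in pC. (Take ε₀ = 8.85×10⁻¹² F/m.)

C = κε₀A/d = 3.23 × 8.85×10⁻¹² × 1.05×10⁻³ / 3.18×10⁻³ = 9.44×10⁻¹² F.
Q = CV = 9.44×10⁻¹² × 9.26 = 8.74×10⁻¹¹ C.

87.4 pC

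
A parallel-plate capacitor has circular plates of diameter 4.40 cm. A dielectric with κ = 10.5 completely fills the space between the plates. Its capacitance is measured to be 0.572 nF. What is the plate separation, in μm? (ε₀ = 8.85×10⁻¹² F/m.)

d ≈ 247 μm

A = π(4.40/2 cm)² = 1.52×10⁻³ m².
d = κε₀A/C = 10.5 × 8.85×10⁻¹² × 1.52×10⁻³ / 5.72×10⁻¹⁰ = 2.47×10⁻⁴ m.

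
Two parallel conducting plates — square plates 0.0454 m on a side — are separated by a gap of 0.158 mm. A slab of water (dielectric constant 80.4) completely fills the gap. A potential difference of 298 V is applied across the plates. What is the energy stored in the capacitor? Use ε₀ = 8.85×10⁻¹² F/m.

412 μJ

A = (0.0454 m)² = 2.06×10⁻³ m².
C = κε₀A/d = 80.4 × 8.85×10⁻¹² × 2.06×10⁻³ / 1.58×10⁻⁴ = 9.28×10⁻⁹ F.
U = ½CV² = ½ × 9.28×10⁻⁹ × (298)² = 4.12×10⁻⁴ J.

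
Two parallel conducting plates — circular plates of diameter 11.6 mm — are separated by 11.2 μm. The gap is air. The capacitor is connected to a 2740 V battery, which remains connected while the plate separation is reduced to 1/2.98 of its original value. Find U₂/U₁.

U₂/U₁ ≈ 2.98

Battery connected ⇒ V is held fixed.
C₂ = 2.98 C₁ and U = ½CV², so U₂/U₁ = C₂/C₁ = 2.98.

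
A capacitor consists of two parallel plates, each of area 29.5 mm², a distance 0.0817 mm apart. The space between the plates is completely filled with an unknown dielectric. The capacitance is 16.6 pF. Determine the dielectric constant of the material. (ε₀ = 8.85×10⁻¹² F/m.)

A = 29.5 mm² = 2.95×10⁻⁵ m².
κ = Cd/(ε₀A) = 1.66×10⁻¹¹ × 8.17×10⁻⁵ / (8.85×10⁻¹² × 2.95×10⁻⁵) = 5.19.

κ ≈ 5.19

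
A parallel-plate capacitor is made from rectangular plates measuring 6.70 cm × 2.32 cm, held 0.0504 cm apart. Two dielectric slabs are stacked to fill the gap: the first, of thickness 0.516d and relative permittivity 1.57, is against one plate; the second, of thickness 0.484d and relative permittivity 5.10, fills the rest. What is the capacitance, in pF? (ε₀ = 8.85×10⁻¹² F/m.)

A = 6.70 × 2.32 cm² = 1.55×10⁻³ m².
Stacked slabs ⇒ two capacitors in series, each with the full plate area.
C₁ = κ₁ε₀A/d₁ = 1.57 × 8.85×10⁻¹² × 1.55×10⁻³ / 2.60×10⁻⁴ = 8.30×10⁻¹¹ F.
C₂ = κ₂ε₀A/d₂ = 5.10 × 8.85×10⁻¹² × 1.55×10⁻³ / 2.44×10⁻⁴ = 2.88×10⁻¹⁰ F.
C = (1/C₁ + 1/C₂)⁻¹ = 6.44×10⁻¹¹ F.

64.4 pF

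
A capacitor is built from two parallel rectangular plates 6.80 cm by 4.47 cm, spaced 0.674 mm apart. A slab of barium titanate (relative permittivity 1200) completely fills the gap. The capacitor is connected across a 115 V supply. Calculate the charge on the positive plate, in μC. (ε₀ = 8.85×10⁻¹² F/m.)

5.51 μC

A = 6.80 × 4.47 cm² = 3.04×10⁻³ m².
C = κε₀A/d = 1200 × 8.85×10⁻¹² × 3.04×10⁻³ / 6.74×10⁻⁴ = 4.79×10⁻⁸ F.
Q = CV = 4.79×10⁻⁸ × 115 = 5.51×10⁻⁶ C.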